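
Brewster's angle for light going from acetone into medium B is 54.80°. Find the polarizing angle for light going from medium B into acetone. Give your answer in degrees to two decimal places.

θ_B' ≈ 35.20°

The two Brewster angles are complementary: θ_B' = 90° − θ_B = 90° − 54.80° = 35.20°.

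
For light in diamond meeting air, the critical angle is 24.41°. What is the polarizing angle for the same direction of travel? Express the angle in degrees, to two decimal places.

θ_B ≈ 22.45°

At the critical angle sin θ_c = n₂/n₁, giving n₂/n₁ = sin 24.41° = 0.4133.
Then tan θ_B = n₂/n₁ = 0.4133, so θ_B = arctan 0.4133 = 22.45°.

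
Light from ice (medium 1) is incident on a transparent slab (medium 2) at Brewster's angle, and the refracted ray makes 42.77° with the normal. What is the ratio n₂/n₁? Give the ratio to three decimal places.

n₂/n₁ ≈ 1.081

At Brewster incidence θ_B = 90° − θ_t = 90° − 42.77° = 47.23°.
tan θ_B = n₂/n₁, so n₂/n₁ = tan 47.23° = 1.081.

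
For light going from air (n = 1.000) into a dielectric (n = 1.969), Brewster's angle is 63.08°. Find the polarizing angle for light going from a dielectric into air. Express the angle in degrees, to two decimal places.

Reversing the direction swaps n₁ and n₂, so tan θ_B' = 1/tan θ_B and θ_B' = 90° − θ_B.
Hence θ_B' = 90° − 63.08° = 26.92°.

θ_B' ≈ 26.92°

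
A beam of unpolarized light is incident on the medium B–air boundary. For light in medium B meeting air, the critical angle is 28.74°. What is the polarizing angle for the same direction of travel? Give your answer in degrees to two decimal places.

θ_B ≈ 25.68°

sin θ_c = n₂/n₁, so n₂/n₁ = sin 28.74° = 0.4808.
Brewster: tan θ_B = n₂/n₁ = 0.4808.
θ_B = arctan(0.4808) = 25.68°.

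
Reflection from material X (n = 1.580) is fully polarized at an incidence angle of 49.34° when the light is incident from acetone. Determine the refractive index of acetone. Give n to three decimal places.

Brewster's law: tan θ_B = n₂/n₁ (light incident in acetone, refracted into material X).
n₁ = n₂ / tan θ_B = 1.580 / tan 49.34° = 1.357.

n ≈ 1.357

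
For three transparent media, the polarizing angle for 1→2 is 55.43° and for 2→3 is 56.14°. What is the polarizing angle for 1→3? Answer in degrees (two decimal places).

θ_B ≈ 65.19°

Each Brewster angle gives a ratio: n₂/n₁ = tan 55.43° = 1.4512, n₃/n₂ = tan 56.14° = 1.4904.
Multiplying, n₃/n₁ = 1.4512 × 1.4904 = 2.1629, and θ_B(1→3) = arctan 2.1629 = 65.19°.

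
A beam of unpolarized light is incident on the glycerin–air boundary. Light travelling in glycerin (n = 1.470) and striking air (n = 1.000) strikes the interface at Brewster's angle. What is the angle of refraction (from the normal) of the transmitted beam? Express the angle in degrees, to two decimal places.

θ_B = arctan(n₂/n₁) = arctan(1.000/1.470) = 34.23°.
At Brewster's angle the reflected and refracted rays are perpendicular, so θ_t = 90° − θ_B = 90° − 34.23° = 55.77°.

θ_t ≈ 55.77°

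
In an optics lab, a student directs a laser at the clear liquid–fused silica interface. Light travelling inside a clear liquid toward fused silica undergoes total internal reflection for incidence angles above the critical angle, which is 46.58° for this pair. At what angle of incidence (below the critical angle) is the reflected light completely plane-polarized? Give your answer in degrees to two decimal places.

θ_B ≈ 35.99°

sin θ_c = n₂/n₁, so n₂/n₁ = sin 46.58° = 0.7263.
Brewster: tan θ_B = n₂/n₁ = 0.7263.
θ_B = arctan(0.7263) = 35.99°.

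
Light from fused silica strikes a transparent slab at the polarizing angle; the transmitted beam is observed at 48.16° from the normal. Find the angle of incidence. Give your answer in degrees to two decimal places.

θ_B ≈ 41.84°

Brewster's condition makes the reflected and refracted beams perpendicular: θ_B + θ_t = 90°.
θ_B = 90° − 48.16° = 41.84°.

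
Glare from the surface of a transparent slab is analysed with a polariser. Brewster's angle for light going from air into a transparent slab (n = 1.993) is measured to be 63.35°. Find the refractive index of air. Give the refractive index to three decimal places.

n ≈ 1.000

Full polarization of the reflected beam means tan θ_B = n₂/n₁, where n₁ is the incident medium (air).
n₁ = n₂ / tan θ_B = 1.993 / tan 63.35° = 1.000.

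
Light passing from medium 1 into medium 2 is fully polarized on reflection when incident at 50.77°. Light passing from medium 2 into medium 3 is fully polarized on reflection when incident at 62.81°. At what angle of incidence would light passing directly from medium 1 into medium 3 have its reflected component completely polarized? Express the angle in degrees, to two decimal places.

n₂/n₁ = tan 50.77° = 1.2248 and n₃/n₂ = tan 62.81° = 1.9466.
n₃/n₁ = 2.3842. Then tan θ_B(1→3) = n₃/n₁, so θ_B(1→3) = arctan(2.3842) = 67.25°.

θ_B ≈ 67.25°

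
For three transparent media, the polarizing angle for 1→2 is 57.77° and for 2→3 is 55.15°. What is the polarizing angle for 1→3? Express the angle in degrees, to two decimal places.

tan θ_B(1→2) = n₂/n₁ = tan 57.77° = 1.5861.
tan θ_B(2→3) = n₃/n₂ = tan 55.15° = 1.4361.
So n₃/n₁ = (n₂/n₁)(n₃/n₂) = 1.5861 × 1.4361 = 2.2779.
θ_B(1→3) = arctan(2.2779) = 66.30°.

θ_B ≈ 66.30°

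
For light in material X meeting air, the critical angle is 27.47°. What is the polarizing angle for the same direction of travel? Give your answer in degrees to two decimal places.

θ_B ≈ 24.76°

sin θ_c = n₂/n₁, so n₂/n₁ = sin 27.47° = 0.4613.
Brewster: tan θ_B = n₂/n₁ = 0.4613.
θ_B = arctan(0.4613) = 24.76°.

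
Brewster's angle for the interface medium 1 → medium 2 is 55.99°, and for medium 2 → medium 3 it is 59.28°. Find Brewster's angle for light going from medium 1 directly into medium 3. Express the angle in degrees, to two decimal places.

tan θ_B(1→2) = n₂/n₁ = tan 55.99° = 1.4820.
tan θ_B(2→3) = n₃/n₂ = tan 59.28° = 1.6829.
So n₃/n₁ = (n₂/n₁)(n₃/n₂) = 1.4820 × 1.6829 = 2.4940.
θ_B(1→3) = arctan(2.4940) = 68.15°.

θ_B ≈ 68.15°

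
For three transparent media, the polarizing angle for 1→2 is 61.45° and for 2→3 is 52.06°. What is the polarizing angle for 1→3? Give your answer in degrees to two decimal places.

tan θ_B(1→2) = n₂/n₁ = tan 61.45° = 1.8379.
tan θ_B(2→3) = n₃/n₂ = tan 52.06° = 1.2827.
n₃/n₁ = 2.3575. Then tan θ_B(1→3) = n₃/n₁, so θ_B(1→3) = arctan(2.3575) = 67.01°.

θ_B ≈ 67.01°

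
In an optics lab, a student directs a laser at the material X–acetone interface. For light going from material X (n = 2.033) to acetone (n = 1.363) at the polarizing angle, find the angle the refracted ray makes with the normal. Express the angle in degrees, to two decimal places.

θ_t ≈ 56.16°

First find Brewster's angle: tan θ_B = 1.363/2.033 = 0.6704, giving θ_B = 33.84°.
Since θ_B + θ_t = 90° at Brewster incidence, θ_t = 90° − 33.84° = 56.16°.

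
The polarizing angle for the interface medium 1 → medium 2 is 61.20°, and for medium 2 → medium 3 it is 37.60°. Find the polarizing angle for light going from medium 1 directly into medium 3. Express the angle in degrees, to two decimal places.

θ_B ≈ 54.48°

Each Brewster angle gives a ratio: n₂/n₁ = tan 61.20° = 1.8190, n₃/n₂ = tan 37.60° = 0.7701.
n₃/n₁ = 1.4008. Then tan θ_B(1→3) = n₃/n₁, so θ_B(1→3) = arctan(1.4008) = 54.48°.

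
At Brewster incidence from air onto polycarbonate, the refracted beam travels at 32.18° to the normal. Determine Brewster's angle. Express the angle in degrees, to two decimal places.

θ_B ≈ 57.82°

Since the reflected and refracted rays are at right angles at the polarizing angle, θ_B + θ_t = 90°.
θ_B = 90° − 32.18° = 57.82°.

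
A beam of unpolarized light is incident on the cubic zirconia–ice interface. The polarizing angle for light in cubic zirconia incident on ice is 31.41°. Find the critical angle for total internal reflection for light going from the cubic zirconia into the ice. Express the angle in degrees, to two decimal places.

θ_c ≈ 37.64°

From Brewster, n₂/n₁ = tan θ_B = tan 31.41° = 0.6106.
Then sin θ_c = n₂/n₁ = 0.6106, so θ_c = arcsin 0.6106 = 37.64°.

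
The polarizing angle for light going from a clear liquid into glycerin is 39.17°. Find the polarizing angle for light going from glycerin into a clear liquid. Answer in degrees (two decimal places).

The two Brewster angles are complementary: θ_B' = 90° − θ_B = 90° − 39.17° = 50.83°.

θ_B' ≈ 50.83°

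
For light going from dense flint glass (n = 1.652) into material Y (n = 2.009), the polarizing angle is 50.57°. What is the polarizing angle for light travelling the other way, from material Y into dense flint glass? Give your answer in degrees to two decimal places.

Reversing the direction swaps n₁ and n₂, so tan θ_B' = 1/tan θ_B and θ_B' = 90° − θ_B.
Hence θ_B' = 90° − 50.57° = 39.43°.

θ_B' ≈ 39.43°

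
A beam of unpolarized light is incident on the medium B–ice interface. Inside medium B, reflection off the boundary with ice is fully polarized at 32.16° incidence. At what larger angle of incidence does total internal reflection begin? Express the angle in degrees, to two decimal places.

From Brewster, n₂/n₁ = tan θ_B = tan 32.16° = 0.6288.
Then sin θ_c = n₂/n₁ = 0.6288, so θ_c = arcsin 0.6288 = 38.96°.

θ_c ≈ 38.96°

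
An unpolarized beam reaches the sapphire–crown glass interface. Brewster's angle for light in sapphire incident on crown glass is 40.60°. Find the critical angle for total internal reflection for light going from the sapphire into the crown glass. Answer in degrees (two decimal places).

θ_c ≈ 58.99°

tan θ_B = n₂/n₁ = tan 40.60° = 0.8571.
Total internal reflection: sin θ_c = n₂/n₁ = 0.8571.
θ_c = arcsin(0.8571) = 58.99°.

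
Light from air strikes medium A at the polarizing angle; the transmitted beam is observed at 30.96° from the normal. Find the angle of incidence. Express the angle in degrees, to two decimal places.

Since the reflected and refracted rays are at right angles at the polarizing angle, θ_B + θ_t = 90°.
θ_B = 90° − 30.96° = 59.04°.

θ_B ≈ 59.04°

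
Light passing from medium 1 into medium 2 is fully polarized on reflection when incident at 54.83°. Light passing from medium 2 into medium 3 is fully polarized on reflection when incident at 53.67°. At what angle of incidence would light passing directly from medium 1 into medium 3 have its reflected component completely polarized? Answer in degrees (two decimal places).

tan θ_B(1→2) = n₂/n₁ = tan 54.83° = 1.4192.
tan θ_B(2→3) = n₃/n₂ = tan 53.67° = 1.3598.
So n₃/n₁ = (n₂/n₁)(n₃/n₂) = 1.4192 × 1.3598 = 1.9298.
θ_B(1→3) = arctan(1.9298) = 62.61°.

θ_B ≈ 62.61°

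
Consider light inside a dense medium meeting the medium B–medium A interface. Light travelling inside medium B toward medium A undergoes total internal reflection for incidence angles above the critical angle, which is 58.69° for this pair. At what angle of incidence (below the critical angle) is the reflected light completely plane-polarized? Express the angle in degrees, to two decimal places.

n₂/n₁ = sin θ_c = sin 58.69° = 0.8544.
tan θ_B equals the same ratio, so θ_B = arctan(0.8544) = 40.51°.

θ_B ≈ 40.51°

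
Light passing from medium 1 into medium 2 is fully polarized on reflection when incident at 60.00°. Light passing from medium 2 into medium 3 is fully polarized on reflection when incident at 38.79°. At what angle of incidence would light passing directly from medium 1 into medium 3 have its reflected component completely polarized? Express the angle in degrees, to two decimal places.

θ_B ≈ 54.31°

tan θ_B(1→2) = n₂/n₁ = tan 60.00° = 1.7321.
tan θ_B(2→3) = n₃/n₂ = tan 38.79° = 0.8037.
Multiplying, n₃/n₁ = 1.7321 × 0.8037 = 1.3921, and θ_B(1→3) = arctan 1.3921 = 54.31°.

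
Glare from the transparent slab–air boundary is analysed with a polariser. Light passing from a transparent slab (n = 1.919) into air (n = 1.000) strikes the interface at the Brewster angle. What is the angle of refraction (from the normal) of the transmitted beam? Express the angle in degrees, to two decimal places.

First find Brewster's angle: tan θ_B = 1.000/1.919 = 0.5211, giving θ_B = 27.52°.
At Brewster's angle the reflected and refracted rays are perpendicular, so θ_t = 90° − θ_B = 90° − 27.52° = 62.48°.

θ_t ≈ 62.48°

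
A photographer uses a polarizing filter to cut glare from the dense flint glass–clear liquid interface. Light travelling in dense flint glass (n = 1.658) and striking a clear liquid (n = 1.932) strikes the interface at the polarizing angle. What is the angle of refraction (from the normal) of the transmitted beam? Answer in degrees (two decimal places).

θ_t ≈ 40.64°

θ_B = arctan(n₂/n₁) = arctan(1.932/1.658) = 49.36°.
The refracted ray is perpendicular to the reflected ray, so θ_t = 90° − θ_B = 40.64°.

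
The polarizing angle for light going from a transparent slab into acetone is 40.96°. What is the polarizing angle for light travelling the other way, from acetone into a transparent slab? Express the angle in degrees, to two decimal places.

θ_B' ≈ 49.04°

tan θ_B' = n₁/n₂ = 1/tan θ_B, so θ_B' = 90° − θ_B.
θ_B' = 90° − 40.96° = 49.04°.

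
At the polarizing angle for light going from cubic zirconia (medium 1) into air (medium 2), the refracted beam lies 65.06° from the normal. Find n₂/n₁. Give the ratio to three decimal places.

At Brewster incidence θ_B = 90° − θ_t = 90° − 65.06° = 24.94°.
Then n₂/n₁ = tan θ_B = tan 24.94° = 0.465.

n₂/n₁ ≈ 0.465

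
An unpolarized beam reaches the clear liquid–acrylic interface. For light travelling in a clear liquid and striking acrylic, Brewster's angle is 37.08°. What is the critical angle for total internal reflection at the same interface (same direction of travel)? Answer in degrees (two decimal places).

θ_c ≈ 49.09°

tan θ_B = n₂/n₁ = tan 37.08° = 0.7557.
Total internal reflection: sin θ_c = n₂/n₁ = 0.7557.
θ_c = arcsin(0.7557) = 49.09°.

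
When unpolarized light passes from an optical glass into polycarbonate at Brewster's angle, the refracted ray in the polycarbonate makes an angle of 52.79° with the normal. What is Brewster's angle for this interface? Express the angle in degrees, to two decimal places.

θ_B ≈ 37.21°

At Brewster's angle the reflected and refracted rays are perpendicular, so θ_B + θ_t = 90°.
θ_B = 90° − 52.79° = 37.21°.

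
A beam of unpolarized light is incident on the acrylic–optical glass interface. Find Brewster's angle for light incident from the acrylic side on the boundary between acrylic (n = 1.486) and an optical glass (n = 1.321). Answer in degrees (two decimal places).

Brewster's condition: tan θ_B = n₂/n₁ = 1.321/1.486 = 0.8890.
So θ_B = arctan 0.8890 = 41.64°.

θ_B ≈ 41.64°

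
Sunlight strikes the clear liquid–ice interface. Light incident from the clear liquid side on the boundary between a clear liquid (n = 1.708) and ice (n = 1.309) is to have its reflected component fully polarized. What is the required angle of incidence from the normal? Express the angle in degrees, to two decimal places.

θ_B ≈ 37.47°

Here n₂/n₁ = 1.309/1.708 = 0.7664, and Brewster's law gives tan θ_B = n₂/n₁. Taking the arctangent, θ_B = 37.47°.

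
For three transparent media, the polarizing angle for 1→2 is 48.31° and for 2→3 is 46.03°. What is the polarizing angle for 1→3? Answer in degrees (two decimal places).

n₂/n₁ = tan 48.31° = 1.1228 and n₃/n₂ = tan 46.03° = 1.0366.
Multiplying, n₃/n₁ = 1.1228 × 1.0366 = 1.1639, and θ_B(1→3) = arctan 1.1639 = 49.33°.

θ_B ≈ 49.33°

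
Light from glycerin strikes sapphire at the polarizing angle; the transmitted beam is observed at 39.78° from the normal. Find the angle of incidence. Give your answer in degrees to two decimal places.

θ_B ≈ 50.22°

Brewster's condition makes the reflected and refracted beams perpendicular: θ_B + θ_t = 90°.
θ_B = 90° − 39.78° = 50.22°.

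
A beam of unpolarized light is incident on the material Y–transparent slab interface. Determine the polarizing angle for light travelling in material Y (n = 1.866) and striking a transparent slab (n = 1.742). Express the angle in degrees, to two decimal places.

Here n₂/n₁ = 1.742/1.866 = 0.9335, and Brewster's law gives tan θ_B = n₂/n₁.
θ_B = arctan(0.9335) = 43.03°.

θ_B ≈ 43.03°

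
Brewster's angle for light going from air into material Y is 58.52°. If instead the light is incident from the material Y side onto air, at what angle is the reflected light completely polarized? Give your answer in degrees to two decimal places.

tan θ_B' = n₁/n₂ = 1/tan θ_B, so θ_B' = 90° − θ_B.
θ_B' = 90° − 58.52° = 31.48°.

θ_B' ≈ 31.48°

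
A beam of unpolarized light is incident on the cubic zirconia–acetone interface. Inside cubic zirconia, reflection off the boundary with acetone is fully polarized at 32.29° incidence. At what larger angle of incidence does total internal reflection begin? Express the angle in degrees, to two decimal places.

tan θ_B = n₂/n₁ = tan 32.29° = 0.6319.
Total internal reflection: sin θ_c = n₂/n₁ = 0.6319.
θ_c = arcsin(0.6319) = 39.19°.

θ_c ≈ 39.19°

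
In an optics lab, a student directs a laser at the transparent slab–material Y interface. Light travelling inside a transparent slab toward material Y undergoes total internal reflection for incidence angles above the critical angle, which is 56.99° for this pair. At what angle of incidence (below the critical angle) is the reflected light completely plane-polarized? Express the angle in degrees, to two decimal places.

At the critical angle sin θ_c = n₂/n₁, giving n₂/n₁ = sin 56.99° = 0.8386.
Then tan θ_B = n₂/n₁ = 0.8386, so θ_B = arctan 0.8386 = 39.98°.

θ_B ≈ 39.98°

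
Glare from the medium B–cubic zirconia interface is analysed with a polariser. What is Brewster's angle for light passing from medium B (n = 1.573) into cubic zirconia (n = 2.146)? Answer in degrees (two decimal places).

Here n₂/n₁ = 2.146/1.573 = 1.3643, and Brewster's law gives tan θ_B = n₂/n₁.
So θ_B = arctan 1.3643 = 53.76°.

θ_B ≈ 53.76°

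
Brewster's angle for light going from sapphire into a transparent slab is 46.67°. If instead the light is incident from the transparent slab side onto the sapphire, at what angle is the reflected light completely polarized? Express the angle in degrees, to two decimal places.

Reversing the direction swaps n₁ and n₂, so tan θ_B' = 1/tan θ_B and θ_B' = 90° − θ_B.
Hence θ_B' = 90° − 46.67° = 43.33°.

θ_B' ≈ 43.33°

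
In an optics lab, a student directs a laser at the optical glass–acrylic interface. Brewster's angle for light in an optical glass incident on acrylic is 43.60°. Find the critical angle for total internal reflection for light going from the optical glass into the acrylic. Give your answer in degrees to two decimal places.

tan θ_B = n₂/n₁ = tan 43.60° = 0.9523.
Total internal reflection: sin θ_c = n₂/n₁ = 0.9523.
θ_c = arcsin(0.9523) = 72.23°.

θ_c ≈ 72.23°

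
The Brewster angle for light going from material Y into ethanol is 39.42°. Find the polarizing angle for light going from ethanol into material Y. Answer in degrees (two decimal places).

θ_B' ≈ 50.58°

tan θ_B' = n₁/n₂ = 1/tan θ_B, so θ_B' = 90° − θ_B.
θ_B' = 90° − 39.42° = 50.58°.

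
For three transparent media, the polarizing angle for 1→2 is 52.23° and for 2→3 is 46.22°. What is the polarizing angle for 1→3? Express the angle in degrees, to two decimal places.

θ_B ≈ 53.41°

Each Brewster angle gives a ratio: n₂/n₁ = tan 52.23° = 1.2906, n₃/n₂ = tan 46.22° = 1.0435.
Multiplying, n₃/n₁ = 1.2906 × 1.0435 = 1.3468, and θ_B(1→3) = arctan 1.3468 = 53.41°.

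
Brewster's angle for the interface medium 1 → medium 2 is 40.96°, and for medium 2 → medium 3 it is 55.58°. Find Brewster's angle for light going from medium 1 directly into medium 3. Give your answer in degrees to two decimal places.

n₂/n₁ = tan 40.96° = 0.8681 and n₃/n₂ = tan 55.58° = 1.4594.
Multiplying, n₃/n₁ = 0.8681 × 1.4594 = 1.2668, and θ_B(1→3) = arctan 1.2668 = 51.71°.

θ_B ≈ 51.71°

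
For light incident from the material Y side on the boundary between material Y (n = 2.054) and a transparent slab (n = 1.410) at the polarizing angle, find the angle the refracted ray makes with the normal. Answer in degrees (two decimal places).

θ_B = arctan(n₂/n₁) = arctan(1.410/2.054) = 34.47°.
At Brewster's angle the reflected and refracted rays are perpendicular, so θ_t = 90° − θ_B = 90° − 34.47° = 55.53°.

θ_t ≈ 55.53°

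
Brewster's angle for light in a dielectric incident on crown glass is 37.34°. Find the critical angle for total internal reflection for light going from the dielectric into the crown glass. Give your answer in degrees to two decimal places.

From Brewster, n₂/n₁ = tan θ_B = tan 37.34° = 0.7629.
Then sin θ_c = n₂/n₁ = 0.7629, so θ_c = arcsin 0.7629 = 49.72°.

θ_c ≈ 49.72°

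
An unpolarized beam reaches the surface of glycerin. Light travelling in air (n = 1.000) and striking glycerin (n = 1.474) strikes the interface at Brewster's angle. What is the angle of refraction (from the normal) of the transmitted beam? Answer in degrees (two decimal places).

First find Brewster's angle: tan θ_B = 1.474/1.000 = 1.4740, giving θ_B = 55.85°.
The refracted ray is perpendicular to the reflected ray, so θ_t = 90° − θ_B = 34.15°.

θ_t ≈ 34.15°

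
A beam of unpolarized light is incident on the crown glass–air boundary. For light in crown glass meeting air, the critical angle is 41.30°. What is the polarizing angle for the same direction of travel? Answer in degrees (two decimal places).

θ_B ≈ 33.42°

sin θ_c = n₂/n₁, so n₂/n₁ = sin 41.30° = 0.6600.
Brewster: tan θ_B = n₂/n₁ = 0.6600.
θ_B = arctan(0.6600) = 33.42°.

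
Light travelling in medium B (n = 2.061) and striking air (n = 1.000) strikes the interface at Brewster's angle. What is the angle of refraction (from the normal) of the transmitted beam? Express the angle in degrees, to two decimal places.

First find Brewster's angle: tan θ_B = 1.000/2.061 = 0.4852, giving θ_B = 25.88°.
Since θ_B + θ_t = 90° at Brewster incidence, θ_t = 90° − 25.88° = 64.12°.

θ_t ≈ 64.12°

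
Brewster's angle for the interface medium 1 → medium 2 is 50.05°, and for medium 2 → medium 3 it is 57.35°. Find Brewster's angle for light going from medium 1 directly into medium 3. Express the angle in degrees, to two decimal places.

θ_B ≈ 61.78°

tan θ_B(1→2) = n₂/n₁ = tan 50.05° = 1.1939.
tan θ_B(2→3) = n₃/n₂ = tan 57.35° = 1.5607.
So n₃/n₁ = (n₂/n₁)(n₃/n₂) = 1.1939 × 1.5607 = 1.8632.
θ_B(1→3) = arctan(1.8632) = 61.78°.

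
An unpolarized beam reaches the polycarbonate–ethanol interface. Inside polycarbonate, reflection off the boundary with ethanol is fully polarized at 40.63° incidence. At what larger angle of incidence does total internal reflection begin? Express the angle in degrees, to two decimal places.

tan θ_B = n₂/n₁ = tan 40.63° = 0.8580.
Total internal reflection: sin θ_c = n₂/n₁ = 0.8580.
θ_c = arcsin(0.8580) = 59.09°.

θ_c ≈ 59.09°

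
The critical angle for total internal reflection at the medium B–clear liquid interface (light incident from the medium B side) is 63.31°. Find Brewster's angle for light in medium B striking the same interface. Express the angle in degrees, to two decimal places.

θ_B ≈ 41.78°

n₂/n₁ = sin θ_c = sin 63.31° = 0.8934.
tan θ_B equals the same ratio, so θ_B = arctan(0.8934) = 41.78°.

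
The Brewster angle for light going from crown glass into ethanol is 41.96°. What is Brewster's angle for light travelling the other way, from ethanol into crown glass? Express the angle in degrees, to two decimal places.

θ_B' ≈ 48.04°

The two Brewster angles are complementary: θ_B' = 90° − θ_B = 90° − 41.96° = 48.04°.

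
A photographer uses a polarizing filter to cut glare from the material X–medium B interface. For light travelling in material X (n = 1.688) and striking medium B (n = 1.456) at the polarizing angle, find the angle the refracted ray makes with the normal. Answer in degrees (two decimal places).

θ_t ≈ 49.22°

First find Brewster's angle: tan θ_B = 1.456/1.688 = 0.8626, giving θ_B = 40.78°.
The refracted ray is perpendicular to the reflected ray, so θ_t = 90° − θ_B = 49.22°.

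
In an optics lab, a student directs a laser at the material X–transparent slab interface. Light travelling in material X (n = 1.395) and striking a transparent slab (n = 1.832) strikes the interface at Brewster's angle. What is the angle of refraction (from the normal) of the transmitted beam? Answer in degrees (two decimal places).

θ_t ≈ 37.29°

θ_B = arctan(n₂/n₁) = arctan(1.832/1.395) = 52.71°.
Since θ_B + θ_t = 90° at Brewster incidence, θ_t = 90° − 52.71° = 37.29°.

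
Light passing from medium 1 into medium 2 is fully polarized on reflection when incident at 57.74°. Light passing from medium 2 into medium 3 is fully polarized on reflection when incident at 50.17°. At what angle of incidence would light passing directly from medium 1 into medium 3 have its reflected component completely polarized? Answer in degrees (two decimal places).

Each Brewster angle gives a ratio: n₂/n₁ = tan 57.74° = 1.5843, n₃/n₂ = tan 50.17° = 1.1990.
Multiplying, n₃/n₁ = 1.5843 × 1.1990 = 1.8995, and θ_B(1→3) = arctan 1.8995 = 62.24°.

θ_B ≈ 62.24°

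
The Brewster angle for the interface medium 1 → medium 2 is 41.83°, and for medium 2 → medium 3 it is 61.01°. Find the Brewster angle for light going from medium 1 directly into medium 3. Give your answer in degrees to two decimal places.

θ_B ≈ 58.24°

Each Brewster angle gives a ratio: n₂/n₁ = tan 41.83° = 0.8950, n₃/n₂ = tan 61.01° = 1.8048.
So n₃/n₁ = (n₂/n₁)(n₃/n₂) = 0.8950 × 1.8048 = 1.6154.
θ_B(1→3) = arctan(1.6154) = 58.24°.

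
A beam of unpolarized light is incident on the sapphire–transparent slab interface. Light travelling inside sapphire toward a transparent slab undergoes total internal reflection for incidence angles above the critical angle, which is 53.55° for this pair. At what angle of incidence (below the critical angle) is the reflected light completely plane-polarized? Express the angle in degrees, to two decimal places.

sin θ_c = n₂/n₁, so n₂/n₁ = sin 53.55° = 0.8044.
Brewster: tan θ_B = n₂/n₁ = 0.8044.
θ_B = arctan(0.8044) = 38.81°.

θ_B ≈ 38.81°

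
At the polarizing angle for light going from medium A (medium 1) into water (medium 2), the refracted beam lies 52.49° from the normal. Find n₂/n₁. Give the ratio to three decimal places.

n₂/n₁ ≈ 0.768

θ_B + θ_t = 90°, so θ_B = 90° − 52.49° = 37.51°.
Then n₂/n₁ = tan θ_B = tan 37.51° = 0.768.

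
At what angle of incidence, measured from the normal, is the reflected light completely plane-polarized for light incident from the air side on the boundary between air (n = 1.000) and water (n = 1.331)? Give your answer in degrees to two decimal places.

The reflected p-component vanishes when tan θ_B = n₂/n₁.
Brewster's condition: tan θ_B = n₂/n₁ = 1.331/1.000 = 1.3310. Taking the arctangent, θ_B = 53.08°.

θ_B ≈ 53.08°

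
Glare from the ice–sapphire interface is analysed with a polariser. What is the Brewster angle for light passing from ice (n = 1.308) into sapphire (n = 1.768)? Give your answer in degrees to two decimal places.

Here n₂/n₁ = 1.768/1.308 = 1.3517, and Brewster's law gives tan θ_B = n₂/n₁.
θ_B = arctan(1.3517) = 53.51°.

θ_B ≈ 53.51°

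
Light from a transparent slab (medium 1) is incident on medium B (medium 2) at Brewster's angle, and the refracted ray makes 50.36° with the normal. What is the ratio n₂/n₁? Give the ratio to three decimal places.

n₂/n₁ ≈ 0.828

At Brewster incidence θ_B = 90° − θ_t = 90° − 50.36° = 39.64°.
tan θ_B = n₂/n₁, so n₂/n₁ = tan 39.64° = 0.828.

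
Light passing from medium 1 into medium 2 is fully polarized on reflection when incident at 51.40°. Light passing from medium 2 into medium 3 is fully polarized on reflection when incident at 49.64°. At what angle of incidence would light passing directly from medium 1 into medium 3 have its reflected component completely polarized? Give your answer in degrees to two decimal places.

tan θ_B(1→2) = n₂/n₁ = tan 51.40° = 1.2527.
tan θ_B(2→3) = n₃/n₂ = tan 49.64° = 1.1767.
So n₃/n₁ = (n₂/n₁)(n₃/n₂) = 1.2527 × 1.1767 = 1.4740.
θ_B(1→3) = arctan(1.4740) = 55.85°.

θ_B ≈ 55.85°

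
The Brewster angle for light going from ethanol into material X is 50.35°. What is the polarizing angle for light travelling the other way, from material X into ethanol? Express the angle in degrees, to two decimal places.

θ_B' ≈ 39.65°

tan θ_B' = n₁/n₂ = 1/tan θ_B, so θ_B' = 90° − θ_B.
θ_B' = 90° − 50.35° = 39.65°.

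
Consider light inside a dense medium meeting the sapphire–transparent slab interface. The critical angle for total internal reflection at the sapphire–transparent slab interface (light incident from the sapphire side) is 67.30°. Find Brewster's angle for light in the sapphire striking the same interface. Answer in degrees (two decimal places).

At the critical angle sin θ_c = n₂/n₁, giving n₂/n₁ = sin 67.30° = 0.9225.
Then tan θ_B = n₂/n₁ = 0.9225, so θ_B = arctan 0.9225 = 42.69°.

θ_B ≈ 42.69°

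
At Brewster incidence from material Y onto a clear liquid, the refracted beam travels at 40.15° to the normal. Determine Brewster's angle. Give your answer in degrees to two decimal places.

Brewster's condition makes the reflected and refracted beams perpendicular: θ_B + θ_t = 90°.
So θ_B = 90° − θ_t = 90° − 40.15° = 49.85°.

θ_B ≈ 49.85°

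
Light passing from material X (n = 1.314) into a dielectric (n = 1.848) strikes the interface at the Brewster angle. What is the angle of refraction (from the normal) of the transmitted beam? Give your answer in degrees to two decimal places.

θ_t ≈ 35.41°

tan θ_B = n₂/n₁ = 1.848/1.314 = 1.4064, so θ_B = 54.59°.
At Brewster's angle the reflected and refracted rays are perpendicular, so θ_t = 90° − θ_B = 90° − 54.59° = 35.41°.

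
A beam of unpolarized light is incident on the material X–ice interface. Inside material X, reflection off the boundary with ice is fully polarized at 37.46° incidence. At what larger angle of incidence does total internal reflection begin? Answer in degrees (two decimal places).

n₂/n₁ = tan 37.46° = 0.7662; the critical angle satisfies sin θ_c = n₂/n₁.
θ_c = arcsin(0.7662) = 50.02°.

θ_c ≈ 50.02°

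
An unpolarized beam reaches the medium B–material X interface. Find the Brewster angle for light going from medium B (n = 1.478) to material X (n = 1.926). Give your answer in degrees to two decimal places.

θ_B ≈ 52.50°

At Brewster's angle the reflected and refracted rays are perpendicular, which with Snell's law gives tan θ_B = n₂/n₁.
tan θ_B = n₂/n₁ = 1.926/1.478 = 1.3031.
θ_B = arctan(1.3031) = 52.50°.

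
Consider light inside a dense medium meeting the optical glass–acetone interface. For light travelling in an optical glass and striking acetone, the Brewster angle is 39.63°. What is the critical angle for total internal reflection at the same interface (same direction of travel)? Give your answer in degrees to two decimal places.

θ_c ≈ 55.91°

From Brewster, n₂/n₁ = tan θ_B = tan 39.63° = 0.8282.
Then sin θ_c = n₂/n₁ = 0.8282, so θ_c = arcsin 0.8282 = 55.91°.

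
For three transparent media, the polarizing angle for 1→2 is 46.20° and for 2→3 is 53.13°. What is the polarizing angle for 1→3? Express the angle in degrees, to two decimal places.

θ_B ≈ 54.28°

Each Brewster angle gives a ratio: n₂/n₁ = tan 46.20° = 1.0428, n₃/n₂ = tan 53.13° = 1.3333.
n₃/n₁ = 1.3904. Then tan θ_B(1→3) = n₃/n₁, so θ_B(1→3) = arctan(1.3904) = 54.28°.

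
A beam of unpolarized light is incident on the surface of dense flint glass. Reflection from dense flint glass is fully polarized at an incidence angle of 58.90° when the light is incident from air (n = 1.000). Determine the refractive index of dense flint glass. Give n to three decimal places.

n ≈ 1.658

Full polarization of the reflected beam means tan θ_B = n₂/n₁, where n₁ is the incident medium (air).
n₂ = n₁ tan θ_B = 1.000 × tan 58.90° = 1.658.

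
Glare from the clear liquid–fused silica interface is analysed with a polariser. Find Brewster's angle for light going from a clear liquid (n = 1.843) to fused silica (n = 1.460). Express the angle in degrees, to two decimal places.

tan θ_B = n₂/n₁ = 1.460/1.843 = 0.7922. Taking the arctangent, θ_B = 38.39°.

θ_B ≈ 38.39°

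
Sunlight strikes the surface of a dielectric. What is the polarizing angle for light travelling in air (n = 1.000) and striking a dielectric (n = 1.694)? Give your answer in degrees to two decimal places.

θ_B ≈ 59.45°

Here n₂/n₁ = 1.694/1.000 = 1.6940, and Brewster's law gives tan θ_B = n₂/n₁.
θ_B = arctan(1.6940) = 59.45°.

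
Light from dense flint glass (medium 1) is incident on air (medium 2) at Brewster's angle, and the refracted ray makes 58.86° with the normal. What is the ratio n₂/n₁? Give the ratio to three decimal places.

θ_B + θ_t = 90°, so θ_B = 90° − 58.86° = 31.14°.
tan θ_B = n₂/n₁, so n₂/n₁ = tan 31.14° = 0.604.

n₂/n₁ ≈ 0.604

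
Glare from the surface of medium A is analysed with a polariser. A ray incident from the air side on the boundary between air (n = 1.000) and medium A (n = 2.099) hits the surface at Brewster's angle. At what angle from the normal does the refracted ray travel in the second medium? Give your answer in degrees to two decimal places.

First find Brewster's angle: tan θ_B = 2.099/1.000 = 2.0990, giving θ_B = 64.53°.
The refracted ray is perpendicular to the reflected ray, so θ_t = 90° − θ_B = 25.47°.

θ_t ≈ 25.47°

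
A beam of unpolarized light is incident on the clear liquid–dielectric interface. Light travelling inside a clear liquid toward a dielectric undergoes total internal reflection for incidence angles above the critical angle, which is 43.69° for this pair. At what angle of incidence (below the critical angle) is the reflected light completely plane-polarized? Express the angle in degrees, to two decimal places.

θ_B ≈ 34.64°

n₂/n₁ = sin θ_c = sin 43.69° = 0.6908.
tan θ_B equals the same ratio, so θ_B = arctan(0.6908) = 34.64°.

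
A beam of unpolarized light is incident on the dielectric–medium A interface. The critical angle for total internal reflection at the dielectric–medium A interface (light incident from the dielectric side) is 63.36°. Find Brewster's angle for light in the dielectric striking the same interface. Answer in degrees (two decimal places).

θ_B ≈ 41.79°

sin θ_c = n₂/n₁, so n₂/n₁ = sin 63.36° = 0.8938.
Brewster: tan θ_B = n₂/n₁ = 0.8938.
θ_B = arctan(0.8938) = 41.79°.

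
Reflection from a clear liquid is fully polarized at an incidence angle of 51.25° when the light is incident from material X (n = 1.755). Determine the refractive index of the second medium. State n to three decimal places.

Full polarization of the reflected beam means tan θ_B = n₂/n₁, where n₁ is the incident medium (material X).
n₂ = n₁ tan θ_B = 1.755 × tan 51.25° = 2.187.

n ≈ 2.187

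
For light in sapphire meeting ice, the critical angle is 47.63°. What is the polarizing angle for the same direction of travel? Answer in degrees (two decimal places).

θ_B ≈ 36.46°

sin θ_c = n₂/n₁, so n₂/n₁ = sin 47.63° = 0.7388.
Brewster: tan θ_B = n₂/n₁ = 0.7388.
θ_B = arctan(0.7388) = 36.46°.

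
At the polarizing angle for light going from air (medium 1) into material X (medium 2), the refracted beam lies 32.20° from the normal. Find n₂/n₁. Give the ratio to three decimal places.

At Brewster incidence θ_B = 90° − θ_t = 90° − 32.20° = 57.80°.
tan θ_B = n₂/n₁, so n₂/n₁ = tan 57.80° = 1.588.

n₂/n₁ ≈ 1.588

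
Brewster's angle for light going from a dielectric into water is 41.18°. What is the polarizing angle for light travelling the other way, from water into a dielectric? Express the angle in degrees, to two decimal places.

θ_B' ≈ 48.82°

tan θ_B' = n₁/n₂ = 1/tan θ_B, so θ_B' = 90° − θ_B.
θ_B' = 90° − 41.18° = 48.82°.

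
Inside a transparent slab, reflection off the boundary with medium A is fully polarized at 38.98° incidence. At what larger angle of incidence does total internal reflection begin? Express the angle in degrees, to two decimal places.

tan θ_B = n₂/n₁ = tan 38.98° = 0.8092.
Total internal reflection: sin θ_c = n₂/n₁ = 0.8092.
θ_c = arcsin(0.8092) = 54.02°.

θ_c ≈ 54.02°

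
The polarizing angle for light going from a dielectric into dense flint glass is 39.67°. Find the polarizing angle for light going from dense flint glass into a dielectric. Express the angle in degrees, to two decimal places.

θ_B' ≈ 50.33°

Reversing the direction swaps n₁ and n₂, so tan θ_B' = 1/tan θ_B and θ_B' = 90° − θ_B.
Hence θ_B' = 90° − 39.67° = 50.33°.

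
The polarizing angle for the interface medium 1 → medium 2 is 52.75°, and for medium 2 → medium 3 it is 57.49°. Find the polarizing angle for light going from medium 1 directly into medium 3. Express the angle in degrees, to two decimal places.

θ_B ≈ 64.14°

Each Brewster angle gives a ratio: n₂/n₁ = tan 52.75° = 1.3151, n₃/n₂ = tan 57.49° = 1.5691.
Multiplying, n₃/n₁ = 1.3151 × 1.5691 = 2.0634, and θ_B(1→3) = arctan 2.0634 = 64.14°.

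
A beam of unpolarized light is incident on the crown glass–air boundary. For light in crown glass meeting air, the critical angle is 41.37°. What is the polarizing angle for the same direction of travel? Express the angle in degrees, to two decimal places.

n₂/n₁ = sin θ_c = sin 41.37° = 0.6609.
tan θ_B equals the same ratio, so θ_B = arctan(0.6609) = 33.46°.

θ_B ≈ 33.46°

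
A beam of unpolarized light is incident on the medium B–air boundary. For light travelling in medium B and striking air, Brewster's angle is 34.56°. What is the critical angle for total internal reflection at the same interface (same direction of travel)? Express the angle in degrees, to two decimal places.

θ_c ≈ 43.54°

From Brewster, n₂/n₁ = tan θ_B = tan 34.56° = 0.6888.
Then sin θ_c = n₂/n₁ = 0.6888, so θ_c = arcsin 0.6888 = 43.54°.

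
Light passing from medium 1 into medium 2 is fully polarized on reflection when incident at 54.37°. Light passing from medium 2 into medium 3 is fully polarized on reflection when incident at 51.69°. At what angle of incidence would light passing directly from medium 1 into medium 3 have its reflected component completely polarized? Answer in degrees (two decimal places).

tan θ_B(1→2) = n₂/n₁ = tan 54.37° = 1.3952.
tan θ_B(2→3) = n₃/n₂ = tan 51.69° = 1.2658.
So n₃/n₁ = (n₂/n₁)(n₃/n₂) = 1.3952 × 1.2658 = 1.7660.
θ_B(1→3) = arctan(1.7660) = 60.48°.

θ_B ≈ 60.48°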